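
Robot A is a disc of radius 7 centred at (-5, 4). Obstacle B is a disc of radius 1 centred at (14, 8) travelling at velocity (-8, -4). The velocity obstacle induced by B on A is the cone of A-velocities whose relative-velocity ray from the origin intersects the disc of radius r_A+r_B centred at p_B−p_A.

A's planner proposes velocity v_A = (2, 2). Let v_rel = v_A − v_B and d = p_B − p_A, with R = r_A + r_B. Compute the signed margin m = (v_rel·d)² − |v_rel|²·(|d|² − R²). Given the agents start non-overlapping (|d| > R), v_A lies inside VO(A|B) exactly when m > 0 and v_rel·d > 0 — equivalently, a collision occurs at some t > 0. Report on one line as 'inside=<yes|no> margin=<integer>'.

d = (19, 4),  |d|² = 377;  R = 7+1 = 8,  c = 377−8² = 313
v_rel = (10, 6),  |v_rel|² = 136;  v_rel·d = (10)·(19) + (6)·(4) = 214
136·t² − 428·t + 313 = 0  ⇒  m = 214² − 136·313 = 3228
m = 3228 > 0,  v_rel·d = 214 > 0  ⇒  inside

inside=yes margin=3228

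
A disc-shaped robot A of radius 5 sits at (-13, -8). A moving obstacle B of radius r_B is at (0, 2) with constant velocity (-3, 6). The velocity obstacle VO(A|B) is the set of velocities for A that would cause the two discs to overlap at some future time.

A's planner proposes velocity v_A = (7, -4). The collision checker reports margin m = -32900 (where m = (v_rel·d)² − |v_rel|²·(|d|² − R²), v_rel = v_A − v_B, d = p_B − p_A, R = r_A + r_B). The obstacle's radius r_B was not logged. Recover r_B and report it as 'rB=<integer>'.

m = -32900
d = (13, 10);  v_rel = (10, -10),  |v_rel|² = 200
v_rel×d = (10)·(10) − (-10)·(13) = 230
since m = R²·200 − 230²:  R² = (52900 + -32900) / 200 = 100
R = √100 = 10  ⇒  r_B = 10 − 5 = 5

rB=5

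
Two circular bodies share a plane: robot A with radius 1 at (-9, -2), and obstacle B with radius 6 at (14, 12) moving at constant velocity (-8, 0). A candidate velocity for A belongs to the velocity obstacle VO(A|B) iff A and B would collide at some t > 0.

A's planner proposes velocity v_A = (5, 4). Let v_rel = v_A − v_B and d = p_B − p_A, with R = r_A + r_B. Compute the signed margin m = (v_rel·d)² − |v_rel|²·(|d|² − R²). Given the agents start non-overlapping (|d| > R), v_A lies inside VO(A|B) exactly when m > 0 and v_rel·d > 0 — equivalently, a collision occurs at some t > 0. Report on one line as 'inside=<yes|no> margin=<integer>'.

d = (23, 14),  |d|² = 725;  R = 1+6 = 7,  c = 725−7² = 676
v_rel = (13, 4),  |v_rel|² = 185;  v_rel·d = (13)·(23) + (4)·(14) = 355
185·t² − 710·t + 676 = 0  ⇒  m = 355² − 185·676 = 965
m = 965 > 0,  v_rel·d = 355 > 0  ⇒  inside

inside=yes margin=965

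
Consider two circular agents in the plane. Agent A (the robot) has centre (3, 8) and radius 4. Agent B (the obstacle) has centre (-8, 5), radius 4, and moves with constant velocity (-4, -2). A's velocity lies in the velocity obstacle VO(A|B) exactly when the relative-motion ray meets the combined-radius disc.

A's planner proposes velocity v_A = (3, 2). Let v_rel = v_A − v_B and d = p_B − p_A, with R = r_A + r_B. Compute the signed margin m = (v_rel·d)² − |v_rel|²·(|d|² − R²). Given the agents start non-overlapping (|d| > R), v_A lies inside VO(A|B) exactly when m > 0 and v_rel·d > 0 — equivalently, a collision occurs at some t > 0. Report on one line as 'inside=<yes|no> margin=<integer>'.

d = (-11, -3),  |d|² = 130;  R = 4+4 = 8,  c = 130−8² = 66
v_rel = (7, 4),  |v_rel|² = 65;  v_rel·d = (7)·(-11) + (4)·(-3) = -89
65·t² + 178·t + 66 = 0  ⇒  m = (-89)² − 65·66 = 3631
m = 3631 > 0,  v_rel·d = -89 < 0  ⇒  outside

inside=no margin=3631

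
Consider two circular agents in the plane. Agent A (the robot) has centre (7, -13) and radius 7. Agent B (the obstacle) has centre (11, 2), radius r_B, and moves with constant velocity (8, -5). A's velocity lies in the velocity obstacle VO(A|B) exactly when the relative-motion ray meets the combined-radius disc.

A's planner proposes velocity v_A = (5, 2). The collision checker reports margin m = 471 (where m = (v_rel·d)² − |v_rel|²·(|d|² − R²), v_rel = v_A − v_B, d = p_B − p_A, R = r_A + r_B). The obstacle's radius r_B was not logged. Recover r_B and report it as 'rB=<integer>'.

m = 471
d = (4, 15);  v_rel = (-3, 7),  |v_rel|² = 58
v_rel×d = (-3)·(15) − (7)·(4) = -73
since m = R²·58 − (-73)²:  R² = (5329 + 471) / 58 = 100
R = √100 = 10  ⇒  r_B = 10 − 7 = 3

rB=3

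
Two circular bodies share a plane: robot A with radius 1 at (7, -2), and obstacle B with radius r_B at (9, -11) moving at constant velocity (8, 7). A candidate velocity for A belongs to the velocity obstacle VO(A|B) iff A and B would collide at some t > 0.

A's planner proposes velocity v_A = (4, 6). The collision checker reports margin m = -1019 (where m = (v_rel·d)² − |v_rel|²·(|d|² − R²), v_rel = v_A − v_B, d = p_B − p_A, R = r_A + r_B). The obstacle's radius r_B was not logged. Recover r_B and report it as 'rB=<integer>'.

m = -1019
d = (2, -9);  v_rel = (-4, -1),  |v_rel|² = 17
v_rel×d = (-4)·(-9) − (-1)·(2) = 38
since m = R²·17 − 38²:  R² = (1444 + -1019) / 17 = 25
R = √25 = 5  ⇒  r_B = 5 − 1 = 4

rB=4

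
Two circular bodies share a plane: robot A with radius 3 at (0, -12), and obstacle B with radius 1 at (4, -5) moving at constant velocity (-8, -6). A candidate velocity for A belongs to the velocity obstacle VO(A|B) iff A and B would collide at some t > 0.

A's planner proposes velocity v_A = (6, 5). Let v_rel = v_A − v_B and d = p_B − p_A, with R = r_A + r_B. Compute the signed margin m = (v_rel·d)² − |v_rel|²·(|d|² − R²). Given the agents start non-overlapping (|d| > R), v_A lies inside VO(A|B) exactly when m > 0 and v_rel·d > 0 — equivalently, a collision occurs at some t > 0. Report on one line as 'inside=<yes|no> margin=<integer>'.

d = (4, 7),  |d|² = 65;  R = 3+1 = 4,  c = 65−4² = 49
v_rel = (14, 11),  |v_rel|² = 317;  v_rel·d = (14)·(4) + (11)·(7) = 133
317·t² − 266·t + 49 = 0  ⇒  m = 133² − 317·49 = 2156
m = 2156 > 0,  v_rel·d = 133 > 0  ⇒  inside

inside=yes margin=2156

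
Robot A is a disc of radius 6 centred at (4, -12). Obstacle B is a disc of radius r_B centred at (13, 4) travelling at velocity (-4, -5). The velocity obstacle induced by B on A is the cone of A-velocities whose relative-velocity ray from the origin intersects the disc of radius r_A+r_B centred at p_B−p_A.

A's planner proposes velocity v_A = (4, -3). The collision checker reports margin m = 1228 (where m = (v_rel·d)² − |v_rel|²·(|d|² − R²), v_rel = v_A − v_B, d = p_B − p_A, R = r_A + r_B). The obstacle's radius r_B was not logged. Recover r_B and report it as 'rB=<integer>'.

m = 1228
d = (9, 16);  v_rel = (8, 2),  |v_rel|² = 68
v_rel×d = (8)·(16) − (2)·(9) = 110
since m = R²·68 − 110²:  R² = (12100 + 1228) / 68 = 196
R = √196 = 14  ⇒  r_B = 14 − 6 = 8

rB=8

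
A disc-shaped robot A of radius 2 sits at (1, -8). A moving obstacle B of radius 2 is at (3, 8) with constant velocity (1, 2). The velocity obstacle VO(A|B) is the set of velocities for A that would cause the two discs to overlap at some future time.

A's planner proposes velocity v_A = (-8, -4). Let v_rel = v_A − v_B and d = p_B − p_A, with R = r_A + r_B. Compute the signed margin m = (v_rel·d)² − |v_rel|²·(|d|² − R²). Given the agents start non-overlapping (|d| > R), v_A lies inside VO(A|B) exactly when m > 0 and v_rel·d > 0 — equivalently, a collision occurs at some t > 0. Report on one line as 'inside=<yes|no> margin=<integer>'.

d = (2, 16),  |d|² = 260;  R = 2+2 = 4,  c = 260−4² = 244
v_rel = (-9, -6),  |v_rel|² = 117;  v_rel·d = (-9)·(2) + (-6)·(16) = -114
117·t² + 228·t + 244 = 0  ⇒  m = (-114)² − 117·244 = -15552
m = -15552 < 0,  v_rel·d = -114 < 0  ⇒  outside

inside=no margin=-15552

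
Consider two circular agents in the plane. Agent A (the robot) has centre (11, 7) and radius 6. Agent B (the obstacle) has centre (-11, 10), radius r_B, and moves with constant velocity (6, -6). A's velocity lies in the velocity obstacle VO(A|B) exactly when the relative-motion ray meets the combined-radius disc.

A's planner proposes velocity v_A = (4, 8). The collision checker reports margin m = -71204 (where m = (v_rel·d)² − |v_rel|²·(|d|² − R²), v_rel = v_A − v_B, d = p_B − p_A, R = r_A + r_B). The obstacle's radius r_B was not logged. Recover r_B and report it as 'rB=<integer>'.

m = -71204
d = (-22, 3);  v_rel = (-2, 14),  |v_rel|² = 200
v_rel×d = (-2)·(3) − (14)·(-22) = 302
since m = R²·200 − 302²:  R² = (91204 + -71204) / 200 = 100
R = √100 = 10  ⇒  r_B = 10 − 6 = 4

rB=4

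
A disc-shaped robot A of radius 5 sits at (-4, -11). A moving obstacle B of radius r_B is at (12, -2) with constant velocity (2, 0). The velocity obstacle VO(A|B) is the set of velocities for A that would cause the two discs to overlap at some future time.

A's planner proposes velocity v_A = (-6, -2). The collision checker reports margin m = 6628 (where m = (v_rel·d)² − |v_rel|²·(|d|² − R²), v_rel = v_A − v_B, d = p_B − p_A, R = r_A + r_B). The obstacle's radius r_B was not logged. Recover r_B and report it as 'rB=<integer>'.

m = 6628
d = (16, 9);  v_rel = (-8, -2),  |v_rel|² = 68
v_rel×d = (-8)·(9) − (-2)·(16) = -40
since m = R²·68 − (-40)²:  R² = (1600 + 6628) / 68 = 121
R = √121 = 11  ⇒  r_B = 11 − 5 = 6

rB=6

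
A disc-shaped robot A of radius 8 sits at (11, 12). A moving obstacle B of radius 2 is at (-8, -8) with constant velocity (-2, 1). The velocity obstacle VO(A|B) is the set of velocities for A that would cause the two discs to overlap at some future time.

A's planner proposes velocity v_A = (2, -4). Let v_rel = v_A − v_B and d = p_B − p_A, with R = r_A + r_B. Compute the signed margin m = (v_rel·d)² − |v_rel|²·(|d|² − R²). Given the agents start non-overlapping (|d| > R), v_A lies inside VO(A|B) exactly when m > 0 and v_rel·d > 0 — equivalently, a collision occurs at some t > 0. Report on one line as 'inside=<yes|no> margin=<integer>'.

d = (-19, -20),  |d|² = 761;  R = 8+2 = 10,  c = 761−10² = 661
v_rel = (4, -5),  |v_rel|² = 41;  v_rel·d = (4)·(-19) + (-5)·(-20) = 24
41·t² − 48·t + 661 = 0  ⇒  m = 24² − 41·661 = -26525
m = -26525 < 0,  v_rel·d = 24 > 0  ⇒  outside

inside=no margin=-26525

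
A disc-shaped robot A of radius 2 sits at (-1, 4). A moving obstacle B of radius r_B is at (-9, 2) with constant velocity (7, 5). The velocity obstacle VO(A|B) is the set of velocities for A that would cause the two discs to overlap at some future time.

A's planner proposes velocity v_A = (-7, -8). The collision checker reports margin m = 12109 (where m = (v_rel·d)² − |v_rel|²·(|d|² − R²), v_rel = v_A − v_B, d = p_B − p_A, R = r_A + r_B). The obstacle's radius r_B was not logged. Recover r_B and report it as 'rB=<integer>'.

m = 12109
d = (-8, -2);  v_rel = (-14, -13),  |v_rel|² = 365
v_rel×d = (-14)·(-2) − (-13)·(-8) = -76
since m = R²·365 − (-76)²:  R² = (5776 + 12109) / 365 = 49
R = √49 = 7  ⇒  r_B = 7 − 2 = 5

rB=5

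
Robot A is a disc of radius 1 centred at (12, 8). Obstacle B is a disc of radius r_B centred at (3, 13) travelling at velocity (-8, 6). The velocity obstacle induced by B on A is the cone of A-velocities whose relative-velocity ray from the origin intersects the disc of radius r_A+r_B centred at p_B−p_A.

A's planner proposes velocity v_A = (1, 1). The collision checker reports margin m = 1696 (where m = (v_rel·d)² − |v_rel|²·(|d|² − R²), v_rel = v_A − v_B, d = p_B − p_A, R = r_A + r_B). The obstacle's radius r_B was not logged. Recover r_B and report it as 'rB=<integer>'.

m = 1696
d = (-9, 5);  v_rel = (9, -5),  |v_rel|² = 106
v_rel×d = (9)·(5) − (-5)·(-9) = 0
since m = R²·106 − 0²:  R² = (0 + 1696) / 106 = 16
R = √16 = 4  ⇒  r_B = 4 − 1 = 3

rB=3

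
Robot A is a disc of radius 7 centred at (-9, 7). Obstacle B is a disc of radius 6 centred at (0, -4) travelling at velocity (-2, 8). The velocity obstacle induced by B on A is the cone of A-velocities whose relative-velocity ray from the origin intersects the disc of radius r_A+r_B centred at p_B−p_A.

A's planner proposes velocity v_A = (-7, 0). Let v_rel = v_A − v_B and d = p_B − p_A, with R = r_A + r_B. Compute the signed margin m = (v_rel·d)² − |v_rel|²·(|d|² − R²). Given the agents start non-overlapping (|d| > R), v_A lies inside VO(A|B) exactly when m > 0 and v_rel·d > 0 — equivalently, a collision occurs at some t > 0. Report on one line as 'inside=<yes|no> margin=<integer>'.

d = (9, -11),  |d|² = 202;  R = 7+6 = 13,  c = 202−13² = 33
v_rel = (-5, -8),  |v_rel|² = 89;  v_rel·d = (-5)·(9) + (-8)·(-11) = 43
89·t² − 86·t + 33 = 0  ⇒  m = 43² − 89·33 = -1088
m = -1088 < 0,  v_rel·d = 43 > 0  ⇒  outside

inside=no margin=-1088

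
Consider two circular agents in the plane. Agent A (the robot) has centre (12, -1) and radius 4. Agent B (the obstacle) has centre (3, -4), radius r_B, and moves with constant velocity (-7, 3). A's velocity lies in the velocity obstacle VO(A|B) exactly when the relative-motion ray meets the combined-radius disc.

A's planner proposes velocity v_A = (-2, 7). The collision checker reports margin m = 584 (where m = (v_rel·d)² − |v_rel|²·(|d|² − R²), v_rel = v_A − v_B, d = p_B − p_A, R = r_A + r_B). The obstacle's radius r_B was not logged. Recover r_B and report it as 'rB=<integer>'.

m = 584
d = (-9, -3);  v_rel = (5, 4),  |v_rel|² = 41
v_rel×d = (5)·(-3) − (4)·(-9) = 21
since m = R²·41 − 21²:  R² = (441 + 584) / 41 = 25
R = √25 = 5  ⇒  r_B = 5 − 4 = 1

rB=1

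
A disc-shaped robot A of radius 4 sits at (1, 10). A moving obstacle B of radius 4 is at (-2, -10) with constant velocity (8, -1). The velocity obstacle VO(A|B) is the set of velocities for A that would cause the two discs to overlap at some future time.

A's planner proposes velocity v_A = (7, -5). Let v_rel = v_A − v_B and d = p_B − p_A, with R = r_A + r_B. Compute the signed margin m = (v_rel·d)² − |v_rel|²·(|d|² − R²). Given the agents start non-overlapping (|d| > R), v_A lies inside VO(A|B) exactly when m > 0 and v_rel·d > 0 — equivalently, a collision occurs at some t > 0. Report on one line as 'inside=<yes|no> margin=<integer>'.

d = (-3, -20),  |d|² = 409;  R = 4+4 = 8,  c = 409−8² = 345
v_rel = (-1, -4),  |v_rel|² = 17;  v_rel·d = (-1)·(-3) + (-4)·(-20) = 83
17·t² − 166·t + 345 = 0  ⇒  m = 83² − 17·345 = 1024
m = 1024 > 0,  v_rel·d = 83 > 0  ⇒  inside

inside=yes margin=1024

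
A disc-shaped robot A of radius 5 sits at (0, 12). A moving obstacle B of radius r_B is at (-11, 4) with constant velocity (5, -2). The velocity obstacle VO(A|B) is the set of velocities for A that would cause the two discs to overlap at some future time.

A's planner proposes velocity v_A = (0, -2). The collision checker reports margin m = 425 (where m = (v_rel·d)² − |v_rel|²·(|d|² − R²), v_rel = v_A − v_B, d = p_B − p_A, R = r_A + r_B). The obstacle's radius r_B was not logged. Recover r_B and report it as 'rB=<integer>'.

m = 425
d = (-11, -8);  v_rel = (-5, 0),  |v_rel|² = 25
v_rel×d = (-5)·(-8) − (0)·(-11) = 40
since m = R²·25 − 40²:  R² = (1600 + 425) / 25 = 81
R = √81 = 9  ⇒  r_B = 9 − 5 = 4

rB=4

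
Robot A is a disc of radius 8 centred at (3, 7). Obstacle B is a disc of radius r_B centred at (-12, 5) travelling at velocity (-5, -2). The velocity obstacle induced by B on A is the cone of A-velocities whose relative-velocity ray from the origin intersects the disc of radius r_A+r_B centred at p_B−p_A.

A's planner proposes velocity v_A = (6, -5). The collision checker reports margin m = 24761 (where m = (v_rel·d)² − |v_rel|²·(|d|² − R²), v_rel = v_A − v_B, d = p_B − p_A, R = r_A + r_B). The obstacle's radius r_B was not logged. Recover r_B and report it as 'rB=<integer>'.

m = 24761
d = (-15, -2);  v_rel = (11, -3),  |v_rel|² = 130
v_rel×d = (11)·(-2) − (-3)·(-15) = -67
since m = R²·130 − (-67)²:  R² = (4489 + 24761) / 130 = 225
R = √225 = 15  ⇒  r_B = 15 − 8 = 7

rB=7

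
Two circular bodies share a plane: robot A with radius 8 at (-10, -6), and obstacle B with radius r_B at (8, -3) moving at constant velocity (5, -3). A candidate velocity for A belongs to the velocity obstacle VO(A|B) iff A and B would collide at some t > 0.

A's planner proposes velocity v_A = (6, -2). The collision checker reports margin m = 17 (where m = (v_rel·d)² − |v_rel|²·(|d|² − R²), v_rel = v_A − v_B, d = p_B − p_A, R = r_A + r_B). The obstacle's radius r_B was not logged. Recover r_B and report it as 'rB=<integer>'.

m = 17
d = (18, 3);  v_rel = (1, 1),  |v_rel|² = 2
v_rel×d = (1)·(3) − (1)·(18) = -15
since m = R²·2 − (-15)²:  R² = (225 + 17) / 2 = 121
R = √121 = 11  ⇒  r_B = 11 − 8 = 3

rB=3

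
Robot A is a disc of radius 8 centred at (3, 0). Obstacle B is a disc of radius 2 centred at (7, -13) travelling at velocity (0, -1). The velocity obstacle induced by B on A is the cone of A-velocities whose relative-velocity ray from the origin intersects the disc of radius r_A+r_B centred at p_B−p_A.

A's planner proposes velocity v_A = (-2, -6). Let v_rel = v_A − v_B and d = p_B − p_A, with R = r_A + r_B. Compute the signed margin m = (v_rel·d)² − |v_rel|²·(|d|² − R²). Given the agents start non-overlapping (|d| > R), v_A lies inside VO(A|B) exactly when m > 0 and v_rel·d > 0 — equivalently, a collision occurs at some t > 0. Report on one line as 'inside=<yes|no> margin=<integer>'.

d = (4, -13),  |d|² = 185;  R = 8+2 = 10,  c = 185−10² = 85
v_rel = (-2, -5),  |v_rel|² = 29;  v_rel·d = (-2)·(4) + (-5)·(-13) = 57
29·t² − 114·t + 85 = 0  ⇒  m = 57² − 29·85 = 784
m = 784 > 0,  v_rel·d = 57 > 0  ⇒  inside

inside=yes margin=784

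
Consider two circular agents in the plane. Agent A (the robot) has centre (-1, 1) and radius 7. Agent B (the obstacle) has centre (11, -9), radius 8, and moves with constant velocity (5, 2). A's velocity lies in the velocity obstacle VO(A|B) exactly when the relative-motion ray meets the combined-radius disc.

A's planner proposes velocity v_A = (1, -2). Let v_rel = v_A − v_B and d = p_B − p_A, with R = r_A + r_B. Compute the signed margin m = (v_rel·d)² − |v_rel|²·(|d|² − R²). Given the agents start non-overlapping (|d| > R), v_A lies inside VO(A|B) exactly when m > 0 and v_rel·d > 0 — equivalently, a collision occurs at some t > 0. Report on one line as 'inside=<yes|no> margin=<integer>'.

d = (12, -10),  |d|² = 244;  R = 7+8 = 15,  c = 244−15² = 19
v_rel = (-4, -4),  |v_rel|² = 32;  v_rel·d = (-4)·(12) + (-4)·(-10) = -8
32·t² + 16·t + 19 = 0  ⇒  m = (-8)² − 32·19 = -544
m = -544 < 0,  v_rel·d = -8 < 0  ⇒  outside

inside=no margin=-544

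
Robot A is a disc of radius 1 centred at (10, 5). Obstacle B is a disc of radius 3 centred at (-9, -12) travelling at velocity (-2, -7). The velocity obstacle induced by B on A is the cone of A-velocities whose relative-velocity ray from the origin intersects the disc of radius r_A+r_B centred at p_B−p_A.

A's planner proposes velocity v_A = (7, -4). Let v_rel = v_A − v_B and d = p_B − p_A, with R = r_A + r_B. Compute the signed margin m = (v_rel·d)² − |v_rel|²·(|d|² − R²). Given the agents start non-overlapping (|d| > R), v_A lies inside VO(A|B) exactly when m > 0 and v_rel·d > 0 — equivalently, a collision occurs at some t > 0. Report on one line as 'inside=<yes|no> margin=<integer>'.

d = (-19, -17),  |d|² = 650;  R = 1+3 = 4,  c = 650−4² = 634
v_rel = (9, 3),  |v_rel|² = 90;  v_rel·d = (9)·(-19) + (3)·(-17) = -222
90·t² + 444·t + 634 = 0  ⇒  m = (-222)² − 90·634 = -7776
m = -7776 < 0,  v_rel·d = -222 < 0  ⇒  outside

inside=no margin=-7776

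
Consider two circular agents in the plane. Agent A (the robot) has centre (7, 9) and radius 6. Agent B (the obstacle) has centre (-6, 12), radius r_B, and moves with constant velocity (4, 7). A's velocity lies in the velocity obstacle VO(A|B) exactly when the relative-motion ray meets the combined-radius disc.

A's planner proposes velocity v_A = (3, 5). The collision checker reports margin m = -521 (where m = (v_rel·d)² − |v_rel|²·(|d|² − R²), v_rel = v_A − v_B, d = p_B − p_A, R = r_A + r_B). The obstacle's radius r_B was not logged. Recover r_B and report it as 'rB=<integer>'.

m = -521
d = (-13, 3);  v_rel = (-1, -2),  |v_rel|² = 5
v_rel×d = (-1)·(3) − (-2)·(-13) = -29
since m = R²·5 − (-29)²:  R² = (841 + -521) / 5 = 64
R = √64 = 8  ⇒  r_B = 8 − 6 = 2

rB=2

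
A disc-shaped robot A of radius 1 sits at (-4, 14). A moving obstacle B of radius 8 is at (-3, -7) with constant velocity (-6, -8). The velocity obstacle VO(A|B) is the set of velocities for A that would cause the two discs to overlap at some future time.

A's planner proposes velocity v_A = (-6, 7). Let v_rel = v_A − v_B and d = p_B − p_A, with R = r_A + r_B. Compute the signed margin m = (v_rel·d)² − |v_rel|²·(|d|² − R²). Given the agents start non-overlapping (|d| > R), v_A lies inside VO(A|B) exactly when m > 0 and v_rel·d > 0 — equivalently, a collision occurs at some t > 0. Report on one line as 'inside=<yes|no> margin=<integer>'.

d = (1, -21),  |d|² = 442;  R = 1+8 = 9,  c = 442−9² = 361
v_rel = (0, 15),  |v_rel|² = 225;  v_rel·d = (0)·(1) + (15)·(-21) = -315
225·t² + 630·t + 361 = 0  ⇒  m = (-315)² − 225·361 = 18000
m = 18000 > 0,  v_rel·d = -315 < 0  ⇒  outside

inside=no margin=18000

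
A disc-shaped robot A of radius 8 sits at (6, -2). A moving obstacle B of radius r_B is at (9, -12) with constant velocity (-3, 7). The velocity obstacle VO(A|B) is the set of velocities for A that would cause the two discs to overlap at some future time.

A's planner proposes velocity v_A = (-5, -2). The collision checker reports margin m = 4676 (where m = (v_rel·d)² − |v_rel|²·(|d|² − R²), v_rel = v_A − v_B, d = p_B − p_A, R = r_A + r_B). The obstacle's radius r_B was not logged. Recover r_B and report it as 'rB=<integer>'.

m = 4676
d = (3, -10);  v_rel = (-2, -9),  |v_rel|² = 85
v_rel×d = (-2)·(-10) − (-9)·(3) = 47
since m = R²·85 − 47²:  R² = (2209 + 4676) / 85 = 81
R = √81 = 9  ⇒  r_B = 9 − 8 = 1

rB=1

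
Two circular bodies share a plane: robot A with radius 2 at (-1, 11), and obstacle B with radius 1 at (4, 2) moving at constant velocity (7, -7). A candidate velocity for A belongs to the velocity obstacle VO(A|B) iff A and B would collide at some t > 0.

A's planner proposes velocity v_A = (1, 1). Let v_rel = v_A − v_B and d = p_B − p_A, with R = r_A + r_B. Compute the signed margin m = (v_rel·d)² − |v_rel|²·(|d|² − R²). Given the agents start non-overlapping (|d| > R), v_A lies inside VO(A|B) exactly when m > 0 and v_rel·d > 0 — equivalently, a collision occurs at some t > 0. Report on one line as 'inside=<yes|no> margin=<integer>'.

d = (5, -9),  |d|² = 106;  R = 2+1 = 3,  c = 106−3² = 97
v_rel = (-6, 8),  |v_rel|² = 100;  v_rel·d = (-6)·(5) + (8)·(-9) = -102
100·t² + 204·t + 97 = 0  ⇒  m = (-102)² − 100·97 = 704
m = 704 > 0,  v_rel·d = -102 < 0  ⇒  outside

inside=no margin=704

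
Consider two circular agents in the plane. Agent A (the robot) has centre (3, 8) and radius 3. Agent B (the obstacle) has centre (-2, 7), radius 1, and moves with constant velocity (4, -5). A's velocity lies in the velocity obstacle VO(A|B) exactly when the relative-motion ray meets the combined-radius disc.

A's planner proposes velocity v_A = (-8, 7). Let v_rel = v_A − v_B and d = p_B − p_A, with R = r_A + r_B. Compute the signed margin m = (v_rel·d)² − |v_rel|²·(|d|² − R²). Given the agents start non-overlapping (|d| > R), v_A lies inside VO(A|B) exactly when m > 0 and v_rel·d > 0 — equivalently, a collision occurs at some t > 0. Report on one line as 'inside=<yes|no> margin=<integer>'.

d = (-5, -1),  |d|² = 26;  R = 3+1 = 4,  c = 26−4² = 10
v_rel = (-12, 12),  |v_rel|² = 288;  v_rel·d = (-12)·(-5) + (12)·(-1) = 48
288·t² − 96·t + 10 = 0  ⇒  m = 48² − 288·10 = -576
m = -576 < 0,  v_rel·d = 48 > 0  ⇒  outside

inside=no margin=-576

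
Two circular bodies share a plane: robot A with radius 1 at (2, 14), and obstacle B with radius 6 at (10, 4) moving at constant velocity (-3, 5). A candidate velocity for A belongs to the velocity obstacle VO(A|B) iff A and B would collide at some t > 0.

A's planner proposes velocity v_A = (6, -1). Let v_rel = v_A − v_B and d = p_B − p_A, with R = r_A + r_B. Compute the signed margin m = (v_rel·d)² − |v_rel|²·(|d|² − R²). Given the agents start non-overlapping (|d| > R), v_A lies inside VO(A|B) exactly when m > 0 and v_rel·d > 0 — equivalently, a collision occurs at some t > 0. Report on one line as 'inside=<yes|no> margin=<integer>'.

d = (8, -10),  |d|² = 164;  R = 1+6 = 7,  c = 164−7² = 115
v_rel = (9, -6),  |v_rel|² = 117;  v_rel·d = (9)·(8) + (-6)·(-10) = 132
117·t² − 264·t + 115 = 0  ⇒  m = 132² − 117·115 = 3969
m = 3969 > 0,  v_rel·d = 132 > 0  ⇒  inside

inside=yes margin=3969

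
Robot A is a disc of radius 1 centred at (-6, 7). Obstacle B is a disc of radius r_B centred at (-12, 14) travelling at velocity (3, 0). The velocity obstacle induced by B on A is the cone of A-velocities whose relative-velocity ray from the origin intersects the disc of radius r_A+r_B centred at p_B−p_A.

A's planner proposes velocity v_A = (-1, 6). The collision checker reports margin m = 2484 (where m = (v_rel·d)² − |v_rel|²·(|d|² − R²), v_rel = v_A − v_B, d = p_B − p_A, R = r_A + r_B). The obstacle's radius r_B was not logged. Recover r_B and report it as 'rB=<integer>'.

m = 2484
d = (-6, 7);  v_rel = (-4, 6),  |v_rel|² = 52
v_rel×d = (-4)·(7) − (6)·(-6) = 8
since m = R²·52 − 8²:  R² = (64 + 2484) / 52 = 49
R = √49 = 7  ⇒  r_B = 7 − 1 = 6

rB=6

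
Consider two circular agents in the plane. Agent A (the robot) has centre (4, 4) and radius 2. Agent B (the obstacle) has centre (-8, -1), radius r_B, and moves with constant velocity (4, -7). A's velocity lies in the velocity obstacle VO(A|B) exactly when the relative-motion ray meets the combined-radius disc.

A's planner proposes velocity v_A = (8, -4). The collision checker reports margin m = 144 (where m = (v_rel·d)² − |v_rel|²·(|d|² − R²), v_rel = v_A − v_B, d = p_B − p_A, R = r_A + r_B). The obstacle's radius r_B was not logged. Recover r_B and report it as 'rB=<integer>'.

m = 144
d = (-12, -5);  v_rel = (4, 3),  |v_rel|² = 25
v_rel×d = (4)·(-5) − (3)·(-12) = 16
since m = R²·25 − 16²:  R² = (256 + 144) / 25 = 16
R = √16 = 4  ⇒  r_B = 4 − 2 = 2

rB=2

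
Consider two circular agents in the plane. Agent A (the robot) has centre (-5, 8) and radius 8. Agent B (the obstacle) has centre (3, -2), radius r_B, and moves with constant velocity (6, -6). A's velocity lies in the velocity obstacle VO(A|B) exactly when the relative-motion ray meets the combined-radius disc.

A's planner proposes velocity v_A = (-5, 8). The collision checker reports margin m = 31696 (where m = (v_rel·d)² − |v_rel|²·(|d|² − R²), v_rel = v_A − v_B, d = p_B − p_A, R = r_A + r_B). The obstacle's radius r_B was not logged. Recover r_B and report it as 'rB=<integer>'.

m = 31696
d = (8, -10);  v_rel = (-11, 14),  |v_rel|² = 317
v_rel×d = (-11)·(-10) − (14)·(8) = -2
since m = R²·317 − (-2)²:  R² = (4 + 31696) / 317 = 100
R = √100 = 10  ⇒  r_B = 10 − 8 = 2

rB=2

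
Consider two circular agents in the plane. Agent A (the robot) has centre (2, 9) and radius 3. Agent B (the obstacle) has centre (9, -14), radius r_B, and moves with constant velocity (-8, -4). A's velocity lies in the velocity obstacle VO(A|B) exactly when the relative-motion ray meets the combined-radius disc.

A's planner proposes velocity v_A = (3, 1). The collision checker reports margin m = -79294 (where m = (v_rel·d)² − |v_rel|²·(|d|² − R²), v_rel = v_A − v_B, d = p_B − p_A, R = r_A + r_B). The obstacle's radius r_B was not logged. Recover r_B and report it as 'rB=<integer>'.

m = -79294
d = (7, -23);  v_rel = (11, 5),  |v_rel|² = 146
v_rel×d = (11)·(-23) − (5)·(7) = -288
since m = R²·146 − (-288)²:  R² = (82944 + -79294) / 146 = 25
R = √25 = 5  ⇒  r_B = 5 − 3 = 2

rB=2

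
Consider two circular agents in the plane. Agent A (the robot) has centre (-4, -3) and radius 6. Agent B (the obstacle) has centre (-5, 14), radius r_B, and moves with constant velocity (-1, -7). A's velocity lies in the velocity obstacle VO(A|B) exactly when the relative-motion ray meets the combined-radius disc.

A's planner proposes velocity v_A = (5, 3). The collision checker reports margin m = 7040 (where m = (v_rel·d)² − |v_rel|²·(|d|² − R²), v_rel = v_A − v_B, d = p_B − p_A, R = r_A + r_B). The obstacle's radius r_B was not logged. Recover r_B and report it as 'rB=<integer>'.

m = 7040
d = (-1, 17);  v_rel = (6, 10),  |v_rel|² = 136
v_rel×d = (6)·(17) − (10)·(-1) = 112
since m = R²·136 − 112²:  R² = (12544 + 7040) / 136 = 144
R = √144 = 12  ⇒  r_B = 12 − 6 = 6

rB=6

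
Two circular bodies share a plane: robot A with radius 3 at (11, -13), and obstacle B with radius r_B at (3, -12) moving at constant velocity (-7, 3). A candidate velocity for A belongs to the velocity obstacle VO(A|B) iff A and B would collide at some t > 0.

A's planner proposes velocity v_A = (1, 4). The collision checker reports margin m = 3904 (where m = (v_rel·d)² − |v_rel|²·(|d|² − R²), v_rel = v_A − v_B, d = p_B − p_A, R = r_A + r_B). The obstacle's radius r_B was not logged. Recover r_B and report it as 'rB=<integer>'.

m = 3904
d = (-8, 1);  v_rel = (8, 1),  |v_rel|² = 65
v_rel×d = (8)·(1) − (1)·(-8) = 16
since m = R²·65 − 16²:  R² = (256 + 3904) / 65 = 64
R = √64 = 8  ⇒  r_B = 8 − 3 = 5

rB=5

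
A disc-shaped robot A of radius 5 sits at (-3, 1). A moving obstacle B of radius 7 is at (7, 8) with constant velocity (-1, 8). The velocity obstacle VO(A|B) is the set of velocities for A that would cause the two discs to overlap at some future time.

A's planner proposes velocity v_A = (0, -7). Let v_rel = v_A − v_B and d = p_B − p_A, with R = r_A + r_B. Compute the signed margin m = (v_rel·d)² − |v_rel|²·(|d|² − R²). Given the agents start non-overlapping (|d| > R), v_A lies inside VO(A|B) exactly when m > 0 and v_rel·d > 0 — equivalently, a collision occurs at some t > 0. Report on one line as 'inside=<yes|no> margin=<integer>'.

d = (10, 7),  |d|² = 149;  R = 5+7 = 12,  c = 149−12² = 5
v_rel = (1, -15),  |v_rel|² = 226;  v_rel·d = (1)·(10) + (-15)·(7) = -95
226·t² + 190·t + 5 = 0  ⇒  m = (-95)² − 226·5 = 7895
m = 7895 > 0,  v_rel·d = -95 < 0  ⇒  outside

inside=no margin=7895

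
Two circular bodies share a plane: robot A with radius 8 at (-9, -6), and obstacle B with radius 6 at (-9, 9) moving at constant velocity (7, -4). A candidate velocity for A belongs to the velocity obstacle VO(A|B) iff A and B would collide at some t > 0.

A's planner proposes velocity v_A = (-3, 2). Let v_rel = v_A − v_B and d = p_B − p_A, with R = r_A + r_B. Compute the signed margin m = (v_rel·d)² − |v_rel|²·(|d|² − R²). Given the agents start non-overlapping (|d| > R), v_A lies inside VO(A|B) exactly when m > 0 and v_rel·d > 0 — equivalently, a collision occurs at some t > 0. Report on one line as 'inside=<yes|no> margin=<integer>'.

d = (0, 15),  |d|² = 225;  R = 8+6 = 14,  c = 225−14² = 29
v_rel = (-10, 6),  |v_rel|² = 136;  v_rel·d = (-10)·(0) + (6)·(15) = 90
136·t² − 180·t + 29 = 0  ⇒  m = 90² − 136·29 = 4156
m = 4156 > 0,  v_rel·d = 90 > 0  ⇒  inside

inside=yes margin=4156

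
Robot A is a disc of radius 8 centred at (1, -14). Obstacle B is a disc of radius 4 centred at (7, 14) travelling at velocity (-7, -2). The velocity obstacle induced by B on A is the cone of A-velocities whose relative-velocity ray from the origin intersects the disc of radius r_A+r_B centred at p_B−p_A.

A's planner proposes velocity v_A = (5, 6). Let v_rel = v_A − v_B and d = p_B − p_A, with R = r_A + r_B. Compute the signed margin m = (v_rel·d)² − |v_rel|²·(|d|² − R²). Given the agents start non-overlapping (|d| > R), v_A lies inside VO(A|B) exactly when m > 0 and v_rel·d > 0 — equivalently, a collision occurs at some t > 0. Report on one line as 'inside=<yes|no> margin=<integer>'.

d = (6, 28),  |d|² = 820;  R = 8+4 = 12,  c = 820−12² = 676
v_rel = (12, 8),  |v_rel|² = 208;  v_rel·d = (12)·(6) + (8)·(28) = 296
208·t² − 592·t + 676 = 0  ⇒  m = 296² − 208·676 = -52992
m = -52992 < 0,  v_rel·d = 296 > 0  ⇒  outside

inside=no margin=-52992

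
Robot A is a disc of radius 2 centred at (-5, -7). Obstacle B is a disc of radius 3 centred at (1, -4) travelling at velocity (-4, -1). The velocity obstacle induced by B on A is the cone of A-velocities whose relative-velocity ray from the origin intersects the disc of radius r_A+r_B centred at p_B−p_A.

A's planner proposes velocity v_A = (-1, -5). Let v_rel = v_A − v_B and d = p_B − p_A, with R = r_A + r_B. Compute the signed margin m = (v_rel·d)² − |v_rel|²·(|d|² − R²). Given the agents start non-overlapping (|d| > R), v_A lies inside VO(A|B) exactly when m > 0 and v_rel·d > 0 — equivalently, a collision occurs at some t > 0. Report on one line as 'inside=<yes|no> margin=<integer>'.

d = (6, 3),  |d|² = 45;  R = 2+3 = 5,  c = 45−5² = 20
v_rel = (3, -4),  |v_rel|² = 25;  v_rel·d = (3)·(6) + (-4)·(3) = 6
25·t² − 12·t + 20 = 0  ⇒  m = 6² − 25·20 = -464
m = -464 < 0,  v_rel·d = 6 > 0  ⇒  outside

inside=no margin=-464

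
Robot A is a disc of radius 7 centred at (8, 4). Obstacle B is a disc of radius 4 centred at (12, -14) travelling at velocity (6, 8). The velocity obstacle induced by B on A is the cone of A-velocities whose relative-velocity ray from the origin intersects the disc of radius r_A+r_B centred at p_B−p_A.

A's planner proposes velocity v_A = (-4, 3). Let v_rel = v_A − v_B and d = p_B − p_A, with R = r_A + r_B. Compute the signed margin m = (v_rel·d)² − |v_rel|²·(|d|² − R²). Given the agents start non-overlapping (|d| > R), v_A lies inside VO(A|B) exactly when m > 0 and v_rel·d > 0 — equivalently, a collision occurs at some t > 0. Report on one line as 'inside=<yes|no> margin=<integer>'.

d = (4, -18),  |d|² = 340;  R = 7+4 = 11,  c = 340−11² = 219
v_rel = (-10, -5),  |v_rel|² = 125;  v_rel·d = (-10)·(4) + (-5)·(-18) = 50
125·t² − 100·t + 219 = 0  ⇒  m = 50² − 125·219 = -24875
m = -24875 < 0,  v_rel·d = 50 > 0  ⇒  outside

inside=no margin=-24875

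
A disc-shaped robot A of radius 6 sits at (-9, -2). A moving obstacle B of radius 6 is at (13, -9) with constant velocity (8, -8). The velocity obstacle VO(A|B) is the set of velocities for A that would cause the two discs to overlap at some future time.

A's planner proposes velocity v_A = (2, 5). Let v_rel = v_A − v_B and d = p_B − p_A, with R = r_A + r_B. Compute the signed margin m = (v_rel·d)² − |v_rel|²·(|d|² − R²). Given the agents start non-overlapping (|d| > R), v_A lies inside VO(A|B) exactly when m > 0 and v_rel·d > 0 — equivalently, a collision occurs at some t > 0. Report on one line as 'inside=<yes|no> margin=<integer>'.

d = (22, -7),  |d|² = 533;  R = 6+6 = 12,  c = 533−12² = 389
v_rel = (-6, 13),  |v_rel|² = 205;  v_rel·d = (-6)·(22) + (13)·(-7) = -223
205·t² + 446·t + 389 = 0  ⇒  m = (-223)² − 205·389 = -30016
m = -30016 < 0,  v_rel·d = -223 < 0  ⇒  outside

inside=no margin=-30016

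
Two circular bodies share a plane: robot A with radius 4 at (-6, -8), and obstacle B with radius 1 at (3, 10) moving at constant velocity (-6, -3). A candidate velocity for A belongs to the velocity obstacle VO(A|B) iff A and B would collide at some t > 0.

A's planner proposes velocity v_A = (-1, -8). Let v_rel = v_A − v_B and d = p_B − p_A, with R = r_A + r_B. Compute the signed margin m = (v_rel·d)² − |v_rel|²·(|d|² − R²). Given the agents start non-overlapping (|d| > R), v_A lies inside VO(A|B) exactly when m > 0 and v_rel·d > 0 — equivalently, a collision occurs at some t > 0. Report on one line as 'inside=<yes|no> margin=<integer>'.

d = (9, 18),  |d|² = 405;  R = 4+1 = 5,  c = 405−5² = 380
v_rel = (5, -5),  |v_rel|² = 50;  v_rel·d = (5)·(9) + (-5)·(18) = -45
50·t² + 90·t + 380 = 0  ⇒  m = (-45)² − 50·380 = -16975
m = -16975 < 0,  v_rel·d = -45 < 0  ⇒  outside

inside=no margin=-16975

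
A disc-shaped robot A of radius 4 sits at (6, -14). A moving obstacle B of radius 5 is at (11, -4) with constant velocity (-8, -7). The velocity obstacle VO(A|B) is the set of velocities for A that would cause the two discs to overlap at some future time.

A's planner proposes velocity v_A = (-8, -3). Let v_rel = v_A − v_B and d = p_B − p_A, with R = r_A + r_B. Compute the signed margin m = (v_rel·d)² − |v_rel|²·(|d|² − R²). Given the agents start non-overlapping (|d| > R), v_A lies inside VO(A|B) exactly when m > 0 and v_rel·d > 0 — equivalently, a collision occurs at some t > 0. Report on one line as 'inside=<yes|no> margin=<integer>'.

d = (5, 10),  |d|² = 125;  R = 4+5 = 9,  c = 125−9² = 44
v_rel = (0, 4),  |v_rel|² = 16;  v_rel·d = (0)·(5) + (4)·(10) = 40
16·t² − 80·t + 44 = 0  ⇒  m = 40² − 16·44 = 896
m = 896 > 0,  v_rel·d = 40 > 0  ⇒  inside

inside=yes margin=896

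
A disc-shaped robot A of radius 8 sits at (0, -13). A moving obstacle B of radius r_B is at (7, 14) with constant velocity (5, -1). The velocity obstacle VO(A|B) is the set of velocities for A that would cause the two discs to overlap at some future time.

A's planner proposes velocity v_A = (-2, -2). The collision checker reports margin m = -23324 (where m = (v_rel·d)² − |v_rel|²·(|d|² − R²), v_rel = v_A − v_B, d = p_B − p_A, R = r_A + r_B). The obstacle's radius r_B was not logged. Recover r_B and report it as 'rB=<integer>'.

m = -23324
d = (7, 27);  v_rel = (-7, -1),  |v_rel|² = 50
v_rel×d = (-7)·(27) − (-1)·(7) = -182
since m = R²·50 − (-182)²:  R² = (33124 + -23324) / 50 = 196
R = √196 = 14  ⇒  r_B = 14 − 8 = 6

rB=6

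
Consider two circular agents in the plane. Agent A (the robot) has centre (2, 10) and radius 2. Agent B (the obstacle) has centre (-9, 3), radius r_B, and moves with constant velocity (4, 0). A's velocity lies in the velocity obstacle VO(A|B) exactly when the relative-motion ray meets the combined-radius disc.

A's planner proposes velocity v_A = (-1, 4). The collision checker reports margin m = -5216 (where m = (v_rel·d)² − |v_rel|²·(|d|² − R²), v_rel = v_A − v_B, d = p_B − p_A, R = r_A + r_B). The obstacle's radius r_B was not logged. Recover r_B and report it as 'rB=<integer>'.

m = -5216
d = (-11, -7);  v_rel = (-5, 4),  |v_rel|² = 41
v_rel×d = (-5)·(-7) − (4)·(-11) = 79
since m = R²·41 − 79²:  R² = (6241 + -5216) / 41 = 25
R = √25 = 5  ⇒  r_B = 5 − 2 = 3

rB=3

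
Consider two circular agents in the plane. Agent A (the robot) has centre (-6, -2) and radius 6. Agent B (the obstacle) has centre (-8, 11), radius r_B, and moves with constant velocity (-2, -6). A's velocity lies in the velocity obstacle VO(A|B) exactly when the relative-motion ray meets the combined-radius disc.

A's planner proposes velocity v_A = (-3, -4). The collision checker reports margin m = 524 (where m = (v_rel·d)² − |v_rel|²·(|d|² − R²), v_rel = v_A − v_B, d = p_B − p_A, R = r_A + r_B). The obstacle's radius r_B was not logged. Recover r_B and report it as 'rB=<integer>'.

m = 524
d = (-2, 13);  v_rel = (-1, 2),  |v_rel|² = 5
v_rel×d = (-1)·(13) − (2)·(-2) = -9
since m = R²·5 − (-9)²:  R² = (81 + 524) / 5 = 121
R = √121 = 11  ⇒  r_B = 11 − 6 = 5

rB=5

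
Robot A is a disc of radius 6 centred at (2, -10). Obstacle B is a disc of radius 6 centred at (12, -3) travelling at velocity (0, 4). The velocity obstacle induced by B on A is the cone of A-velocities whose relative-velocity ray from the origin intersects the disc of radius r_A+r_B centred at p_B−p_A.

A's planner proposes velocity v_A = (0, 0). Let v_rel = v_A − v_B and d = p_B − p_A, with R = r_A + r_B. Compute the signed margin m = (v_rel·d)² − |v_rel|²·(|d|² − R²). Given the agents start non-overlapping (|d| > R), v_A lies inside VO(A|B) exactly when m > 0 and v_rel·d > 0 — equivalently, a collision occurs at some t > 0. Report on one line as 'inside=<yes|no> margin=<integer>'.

d = (10, 7),  |d|² = 149;  R = 6+6 = 12,  c = 149−12² = 5
v_rel = (0, -4),  |v_rel|² = 16;  v_rel·d = (0)·(10) + (-4)·(7) = -28
16·t² + 56·t + 5 = 0  ⇒  m = (-28)² − 16·5 = 704
m = 704 > 0,  v_rel·d = -28 < 0  ⇒  outside

inside=no margin=704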